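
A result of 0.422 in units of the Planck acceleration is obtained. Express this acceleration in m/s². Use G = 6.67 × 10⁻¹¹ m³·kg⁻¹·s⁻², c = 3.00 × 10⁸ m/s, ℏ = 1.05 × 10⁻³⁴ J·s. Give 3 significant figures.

2.36 × 10⁵¹ m/s²

One Planck acceleration: a_P = √(c⁷/(ℏG)) = 5.59 × 10⁵¹ m/s².
0.422 × 5.59 × 10⁵¹ m/s² = 2.36 × 10⁵¹ m/s²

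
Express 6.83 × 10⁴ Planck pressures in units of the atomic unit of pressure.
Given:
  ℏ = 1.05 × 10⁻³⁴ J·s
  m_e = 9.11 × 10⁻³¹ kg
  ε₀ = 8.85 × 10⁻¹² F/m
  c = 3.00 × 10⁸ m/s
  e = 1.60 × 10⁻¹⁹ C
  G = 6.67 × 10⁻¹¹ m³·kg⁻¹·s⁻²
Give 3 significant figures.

Planck pressure: p_P = c⁷/(ℏG²) = 4.68 × 10¹¹³ Pa
atomic unit of pressure: P_au = E_h/a₀³ = m_e⁴e¹⁰/((4πε₀)⁵ℏ⁸) = 3.01 × 10¹³ Pa
6.83 × 10⁴ × 4.68 × 10¹¹³ / 3.01 × 10¹³ = 1.06 × 10¹⁰⁵

1.06 × 10¹⁰⁵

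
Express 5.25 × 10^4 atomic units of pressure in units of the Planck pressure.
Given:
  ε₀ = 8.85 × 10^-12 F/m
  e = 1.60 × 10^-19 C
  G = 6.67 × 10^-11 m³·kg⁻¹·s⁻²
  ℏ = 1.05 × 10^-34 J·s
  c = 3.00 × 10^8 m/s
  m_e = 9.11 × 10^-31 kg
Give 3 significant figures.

atomic unit of pressure: P_au = E_h/a₀³ = m_e⁴e¹⁰/((4πε₀)⁵ℏ⁸) = 3.01 × 10^13 Pa
Planck pressure: p_P = c⁷/(ℏG²) = 4.68 × 10^113 Pa
5.25 × 10^4 × 3.01 × 10^13 / 4.68 × 10^113 = 3.38 × 10^-96

3.38 × 10^-96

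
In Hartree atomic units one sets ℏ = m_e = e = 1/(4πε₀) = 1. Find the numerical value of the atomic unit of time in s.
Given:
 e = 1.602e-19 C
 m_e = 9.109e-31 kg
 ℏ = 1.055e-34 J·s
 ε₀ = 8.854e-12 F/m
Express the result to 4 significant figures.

τ_au = (4πε₀)²ℏ³/(m_e e⁴)
E_h = 4.354e-18 J
ℏ/E_h = 2.423e-17 s

2.423e-17 s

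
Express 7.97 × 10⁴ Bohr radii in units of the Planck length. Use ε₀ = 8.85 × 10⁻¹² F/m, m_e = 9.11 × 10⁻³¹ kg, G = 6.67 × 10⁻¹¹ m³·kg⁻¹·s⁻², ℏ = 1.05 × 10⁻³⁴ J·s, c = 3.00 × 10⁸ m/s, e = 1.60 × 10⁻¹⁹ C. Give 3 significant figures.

Bohr radius: a₀ = 4πε₀ℏ²/(m_e e²) = 5.26 × 10⁻¹¹ m
Planck length: ℓ_P = √(ℏG/c³) = 1.61 × 10⁻³⁵ m
7.97 × 10⁴ × 5.26 × 10⁻¹¹ / 1.61 × 10⁻³⁵ = 2.60 × 10²⁹

2.60 × 10²⁹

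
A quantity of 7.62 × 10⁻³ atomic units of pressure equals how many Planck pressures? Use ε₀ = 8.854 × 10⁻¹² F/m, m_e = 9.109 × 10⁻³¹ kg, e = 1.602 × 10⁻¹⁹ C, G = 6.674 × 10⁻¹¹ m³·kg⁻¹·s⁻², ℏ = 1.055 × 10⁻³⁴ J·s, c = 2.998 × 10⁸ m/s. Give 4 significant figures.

4.818 × 10⁻¹⁰³

atomic unit of pressure: P_au = E_h/a₀³ = m_e⁴e¹⁰/((4πε₀)⁵ℏ⁸) = 2.929 × 10¹³ Pa
Planck pressure: p_P = c⁷/(ℏG²) = 4.632 × 10¹¹³ Pa
7.62 × 10⁻³ × 2.929 × 10¹³ / 4.632 × 10¹¹³ = 4.818 × 10⁻¹⁰³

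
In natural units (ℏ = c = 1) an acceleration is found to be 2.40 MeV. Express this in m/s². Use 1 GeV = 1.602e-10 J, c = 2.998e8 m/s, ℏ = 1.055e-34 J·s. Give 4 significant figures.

1.093e30 m/s²

Acceleration is [L]/[T]² = c·[E]/ℏ.
1 GeV → c/ℏ × (1 GeV in J) = 4.552e32 m/s².
Convert the energy scale: 2.40 MeV = 2.40e-3 GeV.
Result: 2.40e-3 × 4.552e32 = 1.093e30 m/s².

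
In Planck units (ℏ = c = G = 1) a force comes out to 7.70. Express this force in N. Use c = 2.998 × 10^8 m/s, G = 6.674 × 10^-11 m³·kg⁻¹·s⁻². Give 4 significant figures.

One Planck force: F_P = c⁴/G = 1.210 × 10^44 N.
7.70 × 1.210 × 10^44 N = 9.320 × 10^44 N

9.320 × 10^44 N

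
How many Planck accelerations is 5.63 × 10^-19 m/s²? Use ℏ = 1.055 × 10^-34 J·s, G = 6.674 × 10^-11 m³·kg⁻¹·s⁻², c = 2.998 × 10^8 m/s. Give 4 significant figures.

1.013 × 10^-70

Planck acceleration: a_P = √(c⁷/(ℏG)) = 5.560 × 10^51 m/s².
5.63 × 10^-19 / 5.560 × 10^51 = 1.013 × 10^-70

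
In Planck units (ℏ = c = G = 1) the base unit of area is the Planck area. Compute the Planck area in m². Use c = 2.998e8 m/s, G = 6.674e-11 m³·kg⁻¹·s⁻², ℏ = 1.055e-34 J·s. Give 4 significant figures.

2.613e-70 m²

A_P = ℏG/c³
  = 7.041e-45 / 2.695e25
  = 2.613e-70 m²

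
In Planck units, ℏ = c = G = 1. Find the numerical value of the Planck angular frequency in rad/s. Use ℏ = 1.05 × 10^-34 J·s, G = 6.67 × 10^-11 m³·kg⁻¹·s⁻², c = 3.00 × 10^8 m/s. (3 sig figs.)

1.86 × 10^43 rad/s

The unique combination of the constants set to 1 with dimensions of angular frequency is ω_P = √(c⁵/(ℏG)).
  = √(3.47 × 10^86)
  = 1.86 × 10^43 rad/s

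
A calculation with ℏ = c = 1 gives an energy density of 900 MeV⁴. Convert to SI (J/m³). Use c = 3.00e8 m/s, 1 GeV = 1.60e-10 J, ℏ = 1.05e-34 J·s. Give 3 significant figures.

[E]/[L]³ = [E]⁴/(ℏc)³; restore (ℏc)⁻³.
1 GeV⁴ → 1/(ℏc)³ × (1 GeV in J)⁴ = 2.10e37 J/m³.
Convert the energy scale: 900 MeV⁴ = 9.00e-10 GeV⁴.
Result: 9.00e-10 × 2.10e37 = 1.89e28 J/m³.

1.89e28 J/m³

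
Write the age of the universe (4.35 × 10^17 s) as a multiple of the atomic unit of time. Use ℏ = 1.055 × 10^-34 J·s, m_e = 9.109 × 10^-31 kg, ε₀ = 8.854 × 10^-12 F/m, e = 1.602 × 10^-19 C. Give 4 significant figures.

1.795 × 10^34

atomic unit of time: τ_au = (4πε₀)²ℏ³/(m_e e⁴) = 2.423 × 10^-17 s.
4.35 × 10^17 / 2.423 × 10^-17 = 1.795 × 10^34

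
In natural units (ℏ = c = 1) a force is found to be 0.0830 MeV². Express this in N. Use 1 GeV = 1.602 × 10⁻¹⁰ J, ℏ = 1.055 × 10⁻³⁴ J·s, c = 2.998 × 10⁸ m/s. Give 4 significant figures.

0.06735 N

Force is [E]/[L] = [E]²/(ℏc); restore (ℏc)⁻¹.
1 GeV² → 1/(ℏc) × (1 GeV in J)² = 8.114 × 10⁵ N.
Convert the energy scale: 0.0830 MeV² = 8.30 × 10⁻⁸ GeV².
Result: 8.30 × 10⁻⁸ × 8.114 × 10⁵ = 0.06735 N.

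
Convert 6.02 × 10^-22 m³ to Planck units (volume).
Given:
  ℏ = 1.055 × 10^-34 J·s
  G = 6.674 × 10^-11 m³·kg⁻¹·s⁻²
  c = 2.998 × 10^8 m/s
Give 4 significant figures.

Planck volume: V_P = (ℏG/c³)^(3/2) = 4.224 × 10^-105 m³.
6.02 × 10^-22 / 4.224 × 10^-105 = 1.425 × 10^83

1.425 × 10^83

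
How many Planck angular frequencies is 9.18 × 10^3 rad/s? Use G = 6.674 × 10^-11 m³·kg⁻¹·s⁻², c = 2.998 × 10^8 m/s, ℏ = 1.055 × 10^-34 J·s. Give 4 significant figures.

Planck angular frequency: ω_P = √(c⁵/(ℏG)) = 1.855 × 10^43 rad/s.
9.18 × 10^3 / 1.855 × 10^43 = 4.950 × 10^-40

4.950 × 10^-40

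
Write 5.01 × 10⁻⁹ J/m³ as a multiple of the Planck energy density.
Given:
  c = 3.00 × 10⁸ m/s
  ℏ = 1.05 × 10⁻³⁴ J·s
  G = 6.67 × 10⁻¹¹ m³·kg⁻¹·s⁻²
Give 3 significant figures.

1.07 × 10⁻¹²²

Planck energy density: u_P = c⁷/(ℏG²) = 4.68 × 10¹¹³ J/m³.
5.01 × 10⁻⁹ / 4.68 × 10¹¹³ = 1.07 × 10⁻¹²²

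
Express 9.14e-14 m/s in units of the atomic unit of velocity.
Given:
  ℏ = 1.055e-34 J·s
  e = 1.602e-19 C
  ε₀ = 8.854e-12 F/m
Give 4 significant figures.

atomic unit of velocity: v_au = e²/(4πε₀ℏ) = 2.186e6 m/s.
9.14e-14 / 2.186e6 = 4.180e-20

4.180e-20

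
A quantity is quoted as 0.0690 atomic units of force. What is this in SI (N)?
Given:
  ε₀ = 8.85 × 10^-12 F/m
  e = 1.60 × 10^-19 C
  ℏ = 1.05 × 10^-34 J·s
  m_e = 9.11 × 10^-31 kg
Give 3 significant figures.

One atomic unit of force: F_au = E_h/a₀ = m_e²e⁶/((4πε₀)³ℏ⁴) = 8.33 × 10^-8 N.
0.0690 × 8.33 × 10^-8 N = 5.75 × 10^-9 N

5.75 × 10^-9 N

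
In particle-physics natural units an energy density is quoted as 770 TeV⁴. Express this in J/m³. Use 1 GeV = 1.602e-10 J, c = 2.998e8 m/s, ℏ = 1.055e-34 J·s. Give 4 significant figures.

1.603e52 J/m³

[E]/[L]³ = [E]⁴/(ℏc)³; restore (ℏc)⁻³.
1 GeV⁴ → 1/(ℏc)³ × (1 GeV in J)⁴ = 2.082e37 J/m³.
Convert the energy scale: 770 TeV⁴ = 7.70e14 GeV⁴.
Result: 7.70e14 × 2.082e37 = 1.603e52 J/m³.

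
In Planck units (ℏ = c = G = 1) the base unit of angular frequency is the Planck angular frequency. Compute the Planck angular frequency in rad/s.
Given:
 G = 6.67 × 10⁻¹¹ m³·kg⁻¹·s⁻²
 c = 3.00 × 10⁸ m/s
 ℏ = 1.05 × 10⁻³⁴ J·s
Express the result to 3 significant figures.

1.86 × 10⁴³ rad/s

ω_P = √(c⁵/(ℏG))
  = √(3.47 × 10⁸⁶)
  = 1.86 × 10⁴³ rad/s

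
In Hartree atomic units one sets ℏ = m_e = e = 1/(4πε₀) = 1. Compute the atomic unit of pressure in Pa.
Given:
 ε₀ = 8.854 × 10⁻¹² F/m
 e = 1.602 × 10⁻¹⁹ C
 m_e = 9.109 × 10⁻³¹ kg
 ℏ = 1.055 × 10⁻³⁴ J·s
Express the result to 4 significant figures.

P_au = E_h/a₀³ = m_e⁴e¹⁰/((4πε₀)⁵ℏ⁸)
E_h = 4.354 × 10⁻¹⁸ J
a₀ = 5.297 × 10⁻¹¹ m
E_h/a₀³ = 2.929 × 10¹³ Pa

2.929 × 10¹³ Pa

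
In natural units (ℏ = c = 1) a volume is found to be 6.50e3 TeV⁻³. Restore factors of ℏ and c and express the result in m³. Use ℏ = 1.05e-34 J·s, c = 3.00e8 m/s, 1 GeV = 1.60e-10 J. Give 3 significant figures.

Volume is [L]³ = [E]⁻³·(ℏc)³.
1 GeV⁻³ → (ℏc)³ × (1 GeV in J)⁻³ = 7.63e-48 m³.
Convert the energy scale: 6.50e3 TeV⁻³ = 6.50e-6 GeV⁻³.
Result: 6.50e-6 × 7.63e-48 = 4.96e-53 m³.

4.96e-53 m³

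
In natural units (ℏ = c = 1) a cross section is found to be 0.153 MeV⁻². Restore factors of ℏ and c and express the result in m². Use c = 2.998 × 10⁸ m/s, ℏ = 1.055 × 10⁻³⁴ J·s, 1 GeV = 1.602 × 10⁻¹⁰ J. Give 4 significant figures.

5.964 × 10⁻²⁷ m²

Area is [L]² = [E]⁻²·(ℏc)²; restore (ℏc)².
1 GeV⁻² → (ℏc)² × (1 GeV in J)⁻² = 3.898 × 10⁻³² m².
Convert the energy scale: 0.153 MeV⁻² = 1.53 × 10⁵ GeV⁻².
Result: 1.53 × 10⁵ × 3.898 × 10⁻³² = 5.964 × 10⁻²⁷ m².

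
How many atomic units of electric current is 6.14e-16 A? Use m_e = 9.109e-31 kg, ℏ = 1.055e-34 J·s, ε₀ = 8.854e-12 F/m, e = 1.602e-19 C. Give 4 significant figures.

atomic unit of electric current: I_au = e E_h/ℏ = m_e e⁵/((4πε₀)²ℏ³) = 6.612e-3 A.
6.14e-16 / 6.612e-3 = 9.286e-14

9.286e-14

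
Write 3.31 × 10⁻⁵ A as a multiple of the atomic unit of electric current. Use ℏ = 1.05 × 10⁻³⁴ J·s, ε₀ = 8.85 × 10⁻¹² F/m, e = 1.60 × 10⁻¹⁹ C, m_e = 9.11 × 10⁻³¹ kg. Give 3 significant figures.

4.96 × 10⁻³

atomic unit of electric current: I_au = e E_h/ℏ = m_e e⁵/((4πε₀)²ℏ³) = 6.67 × 10⁻³ A.
3.31 × 10⁻⁵ / 6.67 × 10⁻³ = 4.96 × 10⁻³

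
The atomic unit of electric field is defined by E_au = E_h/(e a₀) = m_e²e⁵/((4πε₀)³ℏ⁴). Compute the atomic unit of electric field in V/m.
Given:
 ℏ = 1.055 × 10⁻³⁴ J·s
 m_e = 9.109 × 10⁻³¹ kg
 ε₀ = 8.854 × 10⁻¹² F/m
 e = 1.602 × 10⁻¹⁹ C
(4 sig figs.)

E_au = E_h/(e a₀) = m_e²e⁵/((4πε₀)³ℏ⁴)
E_h = 4.354 × 10⁻¹⁸ J
a₀ = 5.297 × 10⁻¹¹ m
E_h/(e·a₀) = 5.131 × 10¹¹ V/m

5.131 × 10¹¹ V/m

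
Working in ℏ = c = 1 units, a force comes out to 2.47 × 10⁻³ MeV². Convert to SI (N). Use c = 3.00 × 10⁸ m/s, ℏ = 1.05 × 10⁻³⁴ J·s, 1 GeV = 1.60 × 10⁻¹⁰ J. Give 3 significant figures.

Force is [E]/[L] = [E]²/(ℏc); restore (ℏc)⁻¹.
1 GeV² → 1/(ℏc) × (1 GeV in J)² = 8.13 × 10⁵ N.
Convert the energy scale: 2.47 × 10⁻³ MeV² = 2.47 × 10⁻⁹ GeV².
Result: 2.47 × 10⁻⁹ × 8.13 × 10⁵ = 2.01 × 10⁻³ N.

2.01 × 10⁻³ N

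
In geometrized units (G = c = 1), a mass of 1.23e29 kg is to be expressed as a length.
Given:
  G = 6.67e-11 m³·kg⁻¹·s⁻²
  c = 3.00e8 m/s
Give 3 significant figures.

91.2 m

In G = c = 1 units mass has dimensions of length; the conversion factor is G/c².
1.23e29 kg × (G/c²) = 91.2 m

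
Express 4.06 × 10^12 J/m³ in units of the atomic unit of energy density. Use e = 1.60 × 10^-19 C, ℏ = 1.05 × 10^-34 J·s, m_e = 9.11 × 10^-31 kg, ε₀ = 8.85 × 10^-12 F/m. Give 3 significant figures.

0.135

atomic unit of energy density: u_au = E_h/a₀³ = m_e⁴e¹⁰/((4πε₀)⁵ℏ⁸) = 3.01 × 10^13 J/m³.
4.06 × 10^12 / 3.01 × 10^13 = 0.135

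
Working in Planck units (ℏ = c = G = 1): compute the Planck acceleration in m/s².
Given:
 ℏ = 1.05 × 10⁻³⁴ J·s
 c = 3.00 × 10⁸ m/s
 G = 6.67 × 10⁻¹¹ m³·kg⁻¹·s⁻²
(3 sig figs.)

5.59 × 10⁵¹ m/s²

From ℏ = c = G = 1 the acceleration scale is a_P = √(c⁷/(ℏG)).
  = √(3.12 × 10¹⁰³)
  = 5.59 × 10⁵¹ m/s²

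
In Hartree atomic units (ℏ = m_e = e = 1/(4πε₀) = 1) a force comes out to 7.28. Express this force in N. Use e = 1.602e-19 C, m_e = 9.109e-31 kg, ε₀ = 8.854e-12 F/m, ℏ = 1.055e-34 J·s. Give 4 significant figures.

One atomic unit of force: F_au = E_h/a₀ = m_e²e⁶/((4πε₀)³ℏ⁴) = 8.220e-8 N.
7.28 × 8.220e-8 N = 5.984e-7 N

5.984e-7 N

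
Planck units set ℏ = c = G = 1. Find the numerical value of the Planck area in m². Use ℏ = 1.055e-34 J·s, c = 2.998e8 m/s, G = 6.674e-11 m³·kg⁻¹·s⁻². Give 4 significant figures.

The unique combination of the constants set to 1 with dimensions of area is A_P = ℏG/c³.
  = 7.041e-45 / 2.695e25
  = 2.613e-70 m²

2.613e-70 m²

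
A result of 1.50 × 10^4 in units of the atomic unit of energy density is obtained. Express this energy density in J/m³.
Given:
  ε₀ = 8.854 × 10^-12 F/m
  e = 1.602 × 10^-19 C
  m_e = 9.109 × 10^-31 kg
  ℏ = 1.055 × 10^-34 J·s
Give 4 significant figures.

4.394 × 10^17 J/m³

One atomic unit of energy density: u_au = E_h/a₀³ = m_e⁴e¹⁰/((4πε₀)⁵ℏ⁸) = 2.929 × 10^13 J/m³.
1.50 × 10^4 × 2.929 × 10^13 J/m³ = 4.394 × 10^17 J/m³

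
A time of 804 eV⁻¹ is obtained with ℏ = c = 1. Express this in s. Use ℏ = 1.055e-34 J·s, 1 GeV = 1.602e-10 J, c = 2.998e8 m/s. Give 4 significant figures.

5.295e-13 s

A time is [E]⁻¹ in ℏ=c=1; restore one factor of ℏ.
1 GeV⁻¹ → ℏ × (1 GeV in J)⁻¹ = 6.586e-25 s.
Convert the energy scale: 804 eV⁻¹ = 8.04e11 GeV⁻¹.
Result: 8.04e11 × 6.586e-25 = 5.295e-13 s.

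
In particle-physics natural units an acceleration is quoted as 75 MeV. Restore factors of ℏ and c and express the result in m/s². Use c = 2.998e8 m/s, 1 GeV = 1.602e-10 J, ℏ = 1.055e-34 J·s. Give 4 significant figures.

3.414e31 m/s²

Acceleration is [L]/[T]² = c·[E]/ℏ.
1 GeV → c/ℏ × (1 GeV in J) = 4.552e32 m/s².
Convert the energy scale: 75 MeV = 0.0750 GeV.
Result: 0.0750 × 4.552e32 = 3.414e31 m/s².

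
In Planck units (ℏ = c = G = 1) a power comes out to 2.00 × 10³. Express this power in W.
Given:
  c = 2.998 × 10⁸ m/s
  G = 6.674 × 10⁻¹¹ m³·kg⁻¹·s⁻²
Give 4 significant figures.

7.258 × 10⁵⁵ W

One Planck power: P_P = c⁵/G = 3.629 × 10⁵² W.
2.00 × 10³ × 3.629 × 10⁵² W = 7.258 × 10⁵⁵ W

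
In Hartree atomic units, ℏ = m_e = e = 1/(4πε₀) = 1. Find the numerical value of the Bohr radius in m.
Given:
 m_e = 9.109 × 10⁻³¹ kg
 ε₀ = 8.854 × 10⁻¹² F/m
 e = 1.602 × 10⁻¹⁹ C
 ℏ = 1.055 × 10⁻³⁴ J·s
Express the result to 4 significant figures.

From ℏ = m_e = e = 1/(4πε₀) = 1 the length scale is a₀ = 4πε₀ℏ²/(m_e e²).
  = 1.238 × 10⁻⁷⁸ / 2.338 × 10⁻⁶⁸
  = 5.297 × 10⁻¹¹ m

5.297 × 10⁻¹¹ m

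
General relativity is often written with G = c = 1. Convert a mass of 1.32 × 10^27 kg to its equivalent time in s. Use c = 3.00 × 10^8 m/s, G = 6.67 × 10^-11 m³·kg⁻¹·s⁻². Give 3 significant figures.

3.26 × 10^-9 s

Mass → time via G/c³.
1.32 × 10^27 kg × (G/c³) = 3.26 × 10^-9 s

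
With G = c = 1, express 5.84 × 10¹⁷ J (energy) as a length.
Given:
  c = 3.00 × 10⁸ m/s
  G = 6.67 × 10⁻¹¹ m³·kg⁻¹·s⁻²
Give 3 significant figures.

4.81 × 10⁻²⁷ m

Energy → length via G/c⁴.
5.84 × 10¹⁷ J × (G/c⁴) = 4.81 × 10⁻²⁷ m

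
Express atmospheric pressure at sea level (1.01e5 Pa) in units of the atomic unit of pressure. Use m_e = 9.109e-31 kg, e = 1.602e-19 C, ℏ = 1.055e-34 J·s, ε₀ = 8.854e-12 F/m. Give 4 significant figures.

atomic unit of pressure: P_au = E_h/a₀³ = m_e⁴e¹⁰/((4πε₀)⁵ℏ⁸) = 2.929e13 Pa.
1.01e5 / 2.929e13 = 3.448e-9

3.448e-9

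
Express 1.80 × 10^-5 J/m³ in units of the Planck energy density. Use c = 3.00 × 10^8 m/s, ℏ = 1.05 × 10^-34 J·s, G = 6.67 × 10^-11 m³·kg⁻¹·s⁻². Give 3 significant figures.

3.84 × 10^-119

Planck energy density: u_P = c⁷/(ℏG²) = 4.68 × 10^113 J/m³.
1.80 × 10^-5 / 4.68 × 10^113 = 3.84 × 10^-119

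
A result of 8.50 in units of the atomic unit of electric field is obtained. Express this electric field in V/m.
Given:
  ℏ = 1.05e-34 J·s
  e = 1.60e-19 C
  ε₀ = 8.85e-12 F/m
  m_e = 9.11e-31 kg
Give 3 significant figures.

4.42e12 V/m

One atomic unit of electric field: E_au = E_h/(e a₀) = m_e²e⁵/((4πε₀)³ℏ⁴) = 5.20e11 V/m.
8.50 × 5.20e11 V/m = 4.42e12 V/m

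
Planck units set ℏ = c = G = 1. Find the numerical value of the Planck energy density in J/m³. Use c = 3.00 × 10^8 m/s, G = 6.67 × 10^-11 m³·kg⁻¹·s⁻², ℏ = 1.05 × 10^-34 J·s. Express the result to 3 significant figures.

From ℏ = c = G = 1 the energy density scale is u_P = c⁷/(ℏG²).
  = 2.19 × 10^59 / 4.67 × 10^-55
  = 4.68 × 10^113 J/m³

4.68 × 10^113 J/m³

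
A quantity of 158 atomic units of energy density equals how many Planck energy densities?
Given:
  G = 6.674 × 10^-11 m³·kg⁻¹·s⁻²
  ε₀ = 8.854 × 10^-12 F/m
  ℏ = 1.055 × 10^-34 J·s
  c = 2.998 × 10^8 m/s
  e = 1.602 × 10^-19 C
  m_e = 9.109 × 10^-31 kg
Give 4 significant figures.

9.991 × 10^-99

atomic unit of energy density: u_au = E_h/a₀³ = m_e⁴e¹⁰/((4πε₀)⁵ℏ⁸) = 2.929 × 10^13 J/m³
Planck energy density: u_P = c⁷/(ℏG²) = 4.632 × 10^113 J/m³
158 × 2.929 × 10^13 / 4.632 × 10^113 = 9.991 × 10^-99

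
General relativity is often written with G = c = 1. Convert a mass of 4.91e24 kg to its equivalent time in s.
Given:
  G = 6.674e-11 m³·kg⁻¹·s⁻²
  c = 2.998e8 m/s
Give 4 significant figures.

1.216e-11 s

Mass → time via G/c³.
4.91e24 kg × (G/c³) = 1.216e-11 s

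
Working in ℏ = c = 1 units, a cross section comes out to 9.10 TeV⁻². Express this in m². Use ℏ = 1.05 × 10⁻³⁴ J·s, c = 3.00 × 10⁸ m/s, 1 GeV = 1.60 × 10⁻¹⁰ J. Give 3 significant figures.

3.53 × 10⁻³⁷ m²

Area is [L]² = [E]⁻²·(ℏc)²; restore (ℏc)².
1 GeV⁻² → (ℏc)² × (1 GeV in J)⁻² = 3.88 × 10⁻³² m².
Convert the energy scale: 9.10 TeV⁻² = 9.10 × 10⁻⁶ GeV⁻².
Result: 9.10 × 10⁻⁶ × 3.88 × 10⁻³² = 3.53 × 10⁻³⁷ m².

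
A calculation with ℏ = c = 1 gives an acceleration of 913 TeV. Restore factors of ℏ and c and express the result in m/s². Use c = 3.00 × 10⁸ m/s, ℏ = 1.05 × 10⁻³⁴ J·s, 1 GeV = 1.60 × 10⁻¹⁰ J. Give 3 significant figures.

4.17 × 10³⁸ m/s²

Acceleration is [L]/[T]² = c·[E]/ℏ.
1 GeV → c/ℏ × (1 GeV in J) = 4.57 × 10³² m/s².
Convert the energy scale: 913 TeV = 9.13 × 10⁵ GeV.
Result: 9.13 × 10⁵ × 4.57 × 10³² = 4.17 × 10³⁸ m/s².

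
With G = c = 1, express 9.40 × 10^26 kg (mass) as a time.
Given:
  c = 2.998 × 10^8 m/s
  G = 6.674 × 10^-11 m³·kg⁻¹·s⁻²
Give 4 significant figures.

Mass → time via G/c³.
9.40 × 10^26 kg × (G/c³) = 2.328 × 10^-9 s

2.328 × 10^-9 s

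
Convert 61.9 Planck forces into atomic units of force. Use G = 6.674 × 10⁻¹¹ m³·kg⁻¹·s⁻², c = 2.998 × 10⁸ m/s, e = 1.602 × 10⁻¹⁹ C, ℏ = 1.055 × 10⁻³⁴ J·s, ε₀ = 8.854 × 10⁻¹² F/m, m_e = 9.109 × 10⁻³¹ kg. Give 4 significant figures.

9.115 × 10⁵²

Planck force: F_P = c⁴/G = 1.210 × 10⁴⁴ N
atomic unit of force: F_au = E_h/a₀ = m_e²e⁶/((4πε₀)³ℏ⁴) = 8.220 × 10⁻⁸ N
61.9 × 1.210 × 10⁴⁴ / 8.220 × 10⁻⁸ = 9.115 × 10⁵²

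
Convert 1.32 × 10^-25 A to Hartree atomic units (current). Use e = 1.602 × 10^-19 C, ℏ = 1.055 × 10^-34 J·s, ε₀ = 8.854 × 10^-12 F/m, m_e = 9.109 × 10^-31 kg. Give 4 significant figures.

atomic unit of electric current: I_au = e E_h/ℏ = m_e e⁵/((4πε₀)²ℏ³) = 6.612 × 10^-3 A.
1.32 × 10^-25 / 6.612 × 10^-3 = 1.996 × 10^-23

1.996 × 10^-23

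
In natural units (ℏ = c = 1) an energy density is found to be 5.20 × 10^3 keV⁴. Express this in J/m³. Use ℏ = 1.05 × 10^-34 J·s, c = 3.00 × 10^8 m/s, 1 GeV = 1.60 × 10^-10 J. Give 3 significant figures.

[E]/[L]³ = [E]⁴/(ℏc)³; restore (ℏc)⁻³.
1 GeV⁴ → 1/(ℏc)³ × (1 GeV in J)⁴ = 2.10 × 10^37 J/m³.
Convert the energy scale: 5.20 × 10^3 keV⁴ = 5.20 × 10^-21 GeV⁴.
Result: 5.20 × 10^-21 × 2.10 × 10^37 = 1.09 × 10^17 J/m³.

1.09 × 10^17 J/m³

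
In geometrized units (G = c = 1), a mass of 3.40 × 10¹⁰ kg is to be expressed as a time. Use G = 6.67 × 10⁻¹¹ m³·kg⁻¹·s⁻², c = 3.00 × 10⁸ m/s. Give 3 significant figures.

Mass → time via G/c³.
3.40 × 10¹⁰ kg × (G/c³) = 8.40 × 10⁻²⁶ s

8.40 × 10⁻²⁶ s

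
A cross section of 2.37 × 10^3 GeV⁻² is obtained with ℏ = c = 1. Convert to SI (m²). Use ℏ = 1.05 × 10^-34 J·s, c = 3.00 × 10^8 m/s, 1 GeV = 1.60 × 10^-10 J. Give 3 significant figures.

Area is [L]² = [E]⁻²·(ℏc)²; restore (ℏc)².
1 GeV⁻² → (ℏc)² × (1 GeV in J)⁻² = 3.88 × 10^-32 m².
Result: 2.37 × 10^3 × 3.88 × 10^-32 = 9.19 × 10^-29 m².

9.19 × 10^-29 m²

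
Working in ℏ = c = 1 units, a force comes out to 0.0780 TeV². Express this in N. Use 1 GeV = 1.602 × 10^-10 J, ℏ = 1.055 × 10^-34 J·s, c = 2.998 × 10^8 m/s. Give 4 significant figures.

Force is [E]/[L] = [E]²/(ℏc); restore (ℏc)⁻¹.
1 GeV² → 1/(ℏc) × (1 GeV in J)² = 8.114 × 10^5 N.
Convert the energy scale: 0.0780 TeV² = 7.80 × 10^4 GeV².
Result: 7.80 × 10^4 × 8.114 × 10^5 = 6.329 × 10^10 N.

6.329 × 10^10 N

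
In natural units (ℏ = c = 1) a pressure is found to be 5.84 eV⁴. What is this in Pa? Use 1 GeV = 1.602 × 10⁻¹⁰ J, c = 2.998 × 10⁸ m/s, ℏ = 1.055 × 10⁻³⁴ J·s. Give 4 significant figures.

Pressure is [E]/[L]³ = [E]⁴/(ℏc)³.
1 GeV⁴ → 1/(ℏc)³ × (1 GeV in J)⁴ = 2.082 × 10³⁷ Pa.
Convert the energy scale: 5.84 eV⁴ = 5.84 × 10⁻³⁶ GeV⁴.
Result: 5.84 × 10⁻³⁶ × 2.082 × 10³⁷ = 121.6 Pa.

121.6 Pa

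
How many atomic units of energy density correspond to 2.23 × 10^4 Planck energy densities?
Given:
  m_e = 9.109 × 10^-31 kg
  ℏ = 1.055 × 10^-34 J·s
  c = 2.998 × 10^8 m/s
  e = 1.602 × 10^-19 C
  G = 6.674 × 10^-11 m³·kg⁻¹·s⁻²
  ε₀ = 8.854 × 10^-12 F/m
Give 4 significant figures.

3.527 × 10^104

Planck energy density: u_P = c⁷/(ℏG²) = 4.632 × 10^113 J/m³
atomic unit of energy density: u_au = E_h/a₀³ = m_e⁴e¹⁰/((4πε₀)⁵ℏ⁸) = 2.929 × 10^13 J/m³
2.23 × 10^4 × 4.632 × 10^113 / 2.929 × 10^13 = 3.527 × 10^104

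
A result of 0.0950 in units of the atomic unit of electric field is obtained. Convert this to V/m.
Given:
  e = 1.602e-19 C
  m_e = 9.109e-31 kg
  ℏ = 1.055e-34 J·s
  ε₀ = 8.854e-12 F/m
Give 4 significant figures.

One atomic unit of electric field: E_au = E_h/(e a₀) = m_e²e⁵/((4πε₀)³ℏ⁴) = 5.131e11 V/m.
0.0950 × 5.131e11 V/m = 4.874e10 V/m

4.874e10 V/m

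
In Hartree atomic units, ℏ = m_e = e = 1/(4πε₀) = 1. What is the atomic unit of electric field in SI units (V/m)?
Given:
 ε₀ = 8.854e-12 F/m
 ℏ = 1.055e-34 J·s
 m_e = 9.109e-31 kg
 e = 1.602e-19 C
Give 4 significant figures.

The unique combination of the constants set to 1 with dimensions of electric field is E_au = E_h/(e a₀) = m_e²e⁵/((4πε₀)³ℏ⁴).
E_h = 4.354e-18 J
a₀ = 5.297e-11 m
E_h/(e·a₀) = 5.131e11 V/m

5.131e11 V/m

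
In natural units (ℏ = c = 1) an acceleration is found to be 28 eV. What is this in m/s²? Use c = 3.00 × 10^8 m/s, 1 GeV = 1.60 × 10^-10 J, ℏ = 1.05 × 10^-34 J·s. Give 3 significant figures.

1.28 × 10^25 m/s²

Acceleration is [L]/[T]² = c·[E]/ℏ.
1 GeV → c/ℏ × (1 GeV in J) = 4.57 × 10^32 m/s².
Convert the energy scale: 28 eV = 2.80 × 10^-8 GeV.
Result: 2.80 × 10^-8 × 4.57 × 10^32 = 1.28 × 10^25 m/s².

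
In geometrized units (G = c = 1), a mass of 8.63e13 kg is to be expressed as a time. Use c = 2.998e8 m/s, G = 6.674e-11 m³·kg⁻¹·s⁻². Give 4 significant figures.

2.137e-22 s

Mass → time via G/c³.
8.63e13 kg × (G/c³) = 2.137e-22 s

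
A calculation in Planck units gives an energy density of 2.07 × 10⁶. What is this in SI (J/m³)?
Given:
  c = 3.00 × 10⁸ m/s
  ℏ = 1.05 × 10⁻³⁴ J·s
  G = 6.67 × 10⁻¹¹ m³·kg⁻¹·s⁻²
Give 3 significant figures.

9.69 × 10¹¹⁹ J/m³

One Planck energy density: u_P = c⁷/(ℏG²) = 4.68 × 10¹¹³ J/m³.
2.07 × 10⁶ × 4.68 × 10¹¹³ J/m³ = 9.69 × 10¹¹⁹ J/m³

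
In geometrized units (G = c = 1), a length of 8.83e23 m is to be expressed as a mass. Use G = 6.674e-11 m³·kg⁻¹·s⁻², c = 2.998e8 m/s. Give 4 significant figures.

Length → mass via c²/G.
8.83e23 m × (c²/G) = 1.189e51 kg

1.189e51 kg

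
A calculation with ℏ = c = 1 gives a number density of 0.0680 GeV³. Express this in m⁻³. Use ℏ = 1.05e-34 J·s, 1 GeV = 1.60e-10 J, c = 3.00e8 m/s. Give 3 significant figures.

Number density is [L]⁻³ = [E]³/(ℏc)³.
1 GeV³ → 1/(ℏc)³ × (1 GeV in J)³ = 1.31e47 m⁻³.
Result: 0.0680 × 1.31e47 = 8.91e45 m⁻³.

8.91e45 m⁻³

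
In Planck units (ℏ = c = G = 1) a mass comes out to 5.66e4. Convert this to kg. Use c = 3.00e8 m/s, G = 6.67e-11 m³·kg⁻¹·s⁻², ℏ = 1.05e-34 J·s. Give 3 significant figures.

1.23e-3 kg

One Planck mass: m_P = √(ℏc/G) = 2.17e-8 kg.
5.66e4 × 2.17e-8 kg = 1.23e-3 kg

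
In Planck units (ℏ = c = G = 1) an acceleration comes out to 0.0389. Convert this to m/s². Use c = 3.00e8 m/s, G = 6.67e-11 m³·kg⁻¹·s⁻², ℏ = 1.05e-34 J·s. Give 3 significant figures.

One Planck acceleration: a_P = √(c⁷/(ℏG)) = 5.59e51 m/s².
0.0389 × 5.59e51 m/s² = 2.17e50 m/s²

2.17e50 m/s²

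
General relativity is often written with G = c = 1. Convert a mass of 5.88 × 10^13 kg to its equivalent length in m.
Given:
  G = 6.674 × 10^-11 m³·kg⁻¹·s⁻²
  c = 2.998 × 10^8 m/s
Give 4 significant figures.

In G = c = 1 units mass has dimensions of length; the conversion factor is G/c².
5.88 × 10^13 kg × (G/c²) = 4.366 × 10^-14 m

4.366 × 10^-14 m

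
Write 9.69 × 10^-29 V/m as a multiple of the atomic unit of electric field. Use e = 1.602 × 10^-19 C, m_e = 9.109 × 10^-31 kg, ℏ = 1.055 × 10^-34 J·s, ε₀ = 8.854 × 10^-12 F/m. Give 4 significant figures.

atomic unit of electric field: E_au = E_h/(e a₀) = m_e²e⁵/((4πε₀)³ℏ⁴) = 5.131 × 10^11 V/m.
9.69 × 10^-29 / 5.131 × 10^11 = 1.889 × 10^-40

1.889 × 10^-40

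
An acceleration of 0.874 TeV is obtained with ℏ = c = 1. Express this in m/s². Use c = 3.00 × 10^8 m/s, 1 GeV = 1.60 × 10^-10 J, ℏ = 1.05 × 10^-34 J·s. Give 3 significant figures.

4.00 × 10^35 m/s²

Acceleration is [L]/[T]² = c·[E]/ℏ.
1 GeV → c/ℏ × (1 GeV in J) = 4.57 × 10^32 m/s².
Convert the energy scale: 0.874 TeV = 874 GeV.
Result: 874 × 4.57 × 10^32 = 4.00 × 10^35 m/s².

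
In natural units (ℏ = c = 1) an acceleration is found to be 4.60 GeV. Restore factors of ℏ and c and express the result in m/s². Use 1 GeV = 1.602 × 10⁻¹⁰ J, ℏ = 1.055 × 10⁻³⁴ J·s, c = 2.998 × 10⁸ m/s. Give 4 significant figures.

2.094 × 10³³ m/s²

Acceleration is [L]/[T]² = c·[E]/ℏ.
1 GeV → c/ℏ × (1 GeV in J) = 4.552 × 10³² m/s².
Result: 4.60 × 4.552 × 10³² = 2.094 × 10³³ m/s².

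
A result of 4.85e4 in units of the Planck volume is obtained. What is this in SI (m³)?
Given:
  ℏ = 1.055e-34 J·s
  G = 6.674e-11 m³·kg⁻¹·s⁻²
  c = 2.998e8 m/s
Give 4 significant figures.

One Planck volume: V_P = (ℏG/c³)^(3/2) = 4.224e-105 m³.
4.85e4 × 4.224e-105 m³ = 2.049e-100 m³

2.049e-100 m³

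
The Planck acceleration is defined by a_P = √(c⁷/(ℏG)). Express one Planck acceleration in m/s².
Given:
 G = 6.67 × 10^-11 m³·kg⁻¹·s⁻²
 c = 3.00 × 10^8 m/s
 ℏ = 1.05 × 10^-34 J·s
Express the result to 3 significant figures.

5.59 × 10^51 m/s²

a_P = √(c⁷/(ℏG))
  = √(3.12 × 10^103)
  = 5.59 × 10^51 m/s²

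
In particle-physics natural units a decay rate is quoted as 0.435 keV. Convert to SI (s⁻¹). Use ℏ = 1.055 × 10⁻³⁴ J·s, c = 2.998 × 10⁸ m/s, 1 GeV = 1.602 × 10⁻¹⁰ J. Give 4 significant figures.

A rate is [E]/ℏ; divide by ℏ.
1 GeV → 1/ℏ × (1 GeV in J) = 1.518 × 10²⁴ s⁻¹.
Convert the energy scale: 0.435 keV = 4.35 × 10⁻⁷ GeV.
Result: 4.35 × 10⁻⁷ × 1.518 × 10²⁴ = 6.605 × 10¹⁷ s⁻¹.

6.605 × 10¹⁷ s⁻¹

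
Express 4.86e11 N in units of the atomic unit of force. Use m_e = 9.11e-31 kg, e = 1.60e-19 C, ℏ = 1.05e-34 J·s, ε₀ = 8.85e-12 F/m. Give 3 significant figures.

atomic unit of force: F_au = E_h/a₀ = m_e²e⁶/((4πε₀)³ℏ⁴) = 8.33e-8 N.
4.86e11 / 8.33e-8 = 5.84e18

5.84e18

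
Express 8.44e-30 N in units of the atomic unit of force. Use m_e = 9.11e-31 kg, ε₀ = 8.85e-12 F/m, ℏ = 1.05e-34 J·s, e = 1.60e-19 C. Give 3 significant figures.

1.01e-22

atomic unit of force: F_au = E_h/a₀ = m_e²e⁶/((4πε₀)³ℏ⁴) = 8.33e-8 N.
8.44e-30 / 8.33e-8 = 1.01e-22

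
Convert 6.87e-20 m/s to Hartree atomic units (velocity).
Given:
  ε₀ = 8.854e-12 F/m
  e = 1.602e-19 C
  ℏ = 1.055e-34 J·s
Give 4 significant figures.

3.142e-26

atomic unit of velocity: v_au = e²/(4πε₀ℏ) = 2.186e6 m/s.
6.87e-20 / 2.186e6 = 3.142e-26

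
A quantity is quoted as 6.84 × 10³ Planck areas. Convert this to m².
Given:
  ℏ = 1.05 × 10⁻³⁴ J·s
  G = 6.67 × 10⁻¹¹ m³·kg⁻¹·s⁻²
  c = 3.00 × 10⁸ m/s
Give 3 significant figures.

1.77 × 10⁻⁶⁶ m²

One Planck area: A_P = ℏG/c³ = 2.59 × 10⁻⁷⁰ m².
6.84 × 10³ × 2.59 × 10⁻⁷⁰ m² = 1.77 × 10⁻⁶⁶ m²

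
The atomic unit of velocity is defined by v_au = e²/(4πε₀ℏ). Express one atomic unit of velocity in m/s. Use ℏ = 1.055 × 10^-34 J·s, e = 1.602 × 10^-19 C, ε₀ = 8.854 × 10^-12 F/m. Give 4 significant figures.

v_au = e²/(4πε₀ℏ)
  = 2.566 × 10^-38 / 1.174 × 10^-44
  = 2.186 × 10^6 m/s

2.186 × 10^6 m/s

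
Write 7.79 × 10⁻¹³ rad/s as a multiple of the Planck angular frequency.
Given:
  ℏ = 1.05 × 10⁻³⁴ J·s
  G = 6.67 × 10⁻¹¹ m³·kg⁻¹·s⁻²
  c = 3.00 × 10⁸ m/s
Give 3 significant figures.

Planck angular frequency: ω_P = √(c⁵/(ℏG)) = 1.86 × 10⁴³ rad/s.
7.79 × 10⁻¹³ / 1.86 × 10⁴³ = 4.18 × 10⁻⁵⁶

4.18 × 10⁻⁵⁶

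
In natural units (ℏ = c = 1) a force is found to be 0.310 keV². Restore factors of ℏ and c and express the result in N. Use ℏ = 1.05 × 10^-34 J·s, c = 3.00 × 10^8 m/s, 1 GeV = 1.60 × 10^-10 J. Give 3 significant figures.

Force is [E]/[L] = [E]²/(ℏc); restore (ℏc)⁻¹.
1 GeV² → 1/(ℏc) × (1 GeV in J)² = 8.13 × 10^5 N.
Convert the energy scale: 0.310 keV² = 3.10 × 10^-13 GeV².
Result: 3.10 × 10^-13 × 8.13 × 10^5 = 2.52 × 10^-7 N.

2.52 × 10^-7 N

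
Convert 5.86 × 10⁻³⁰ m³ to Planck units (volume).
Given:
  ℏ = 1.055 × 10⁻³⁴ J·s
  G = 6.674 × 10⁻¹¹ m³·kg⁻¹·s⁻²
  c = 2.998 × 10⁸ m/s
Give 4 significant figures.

1.387 × 10⁷⁵

Planck volume: V_P = (ℏG/c³)^(3/2) = 4.224 × 10⁻¹⁰⁵ m³.
5.86 × 10⁻³⁰ / 4.224 × 10⁻¹⁰⁵ = 1.387 × 10⁷⁵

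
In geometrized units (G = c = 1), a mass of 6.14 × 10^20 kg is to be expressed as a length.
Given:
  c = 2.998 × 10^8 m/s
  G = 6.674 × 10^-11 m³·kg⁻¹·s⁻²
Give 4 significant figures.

In G = c = 1 units mass has dimensions of length; the conversion factor is G/c².
6.14 × 10^20 kg × (G/c²) = 4.559 × 10^-7 m

4.559 × 10^-7 m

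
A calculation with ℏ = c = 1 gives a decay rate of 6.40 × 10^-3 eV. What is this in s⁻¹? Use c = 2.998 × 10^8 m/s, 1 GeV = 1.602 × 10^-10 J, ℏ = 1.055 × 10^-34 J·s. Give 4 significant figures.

9.718 × 10^12 s⁻¹

A rate is [E]/ℏ; divide by ℏ.
1 GeV → 1/ℏ × (1 GeV in J) = 1.518 × 10^24 s⁻¹.
Convert the energy scale: 6.40 × 10^-3 eV = 6.40 × 10^-12 GeV.
Result: 6.40 × 10^-12 × 1.518 × 10^24 = 9.718 × 10^12 s⁻¹.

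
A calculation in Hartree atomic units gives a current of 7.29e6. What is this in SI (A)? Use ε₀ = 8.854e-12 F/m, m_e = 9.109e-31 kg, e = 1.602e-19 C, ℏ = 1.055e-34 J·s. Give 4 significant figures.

4.820e4 A

One atomic unit of electric current: I_au = e E_h/ℏ = m_e e⁵/((4πε₀)²ℏ³) = 6.612e-3 A.
7.29e6 × 6.612e-3 A = 4.820e4 A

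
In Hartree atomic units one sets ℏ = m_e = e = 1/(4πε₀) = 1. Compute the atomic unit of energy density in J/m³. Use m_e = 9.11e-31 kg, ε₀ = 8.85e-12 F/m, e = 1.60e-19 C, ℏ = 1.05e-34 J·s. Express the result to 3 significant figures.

3.01e13 J/m³

u_au = E_h/a₀³ = m_e⁴e¹⁰/((4πε₀)⁵ℏ⁸)
E_h = 4.38e-18 J
a₀ = 5.26e-11 m
E_h/a₀³ = 3.01e13 J/m³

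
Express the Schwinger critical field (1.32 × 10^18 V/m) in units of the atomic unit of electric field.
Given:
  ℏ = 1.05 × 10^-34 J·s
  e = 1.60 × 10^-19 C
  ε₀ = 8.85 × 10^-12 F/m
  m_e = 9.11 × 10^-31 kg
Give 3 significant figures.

atomic unit of electric field: E_au = E_h/(e a₀) = m_e²e⁵/((4πε₀)³ℏ⁴) = 5.20 × 10^11 V/m.
1.32 × 10^18 / 5.20 × 10^11 = 2.54 × 10^6

2.54 × 10^6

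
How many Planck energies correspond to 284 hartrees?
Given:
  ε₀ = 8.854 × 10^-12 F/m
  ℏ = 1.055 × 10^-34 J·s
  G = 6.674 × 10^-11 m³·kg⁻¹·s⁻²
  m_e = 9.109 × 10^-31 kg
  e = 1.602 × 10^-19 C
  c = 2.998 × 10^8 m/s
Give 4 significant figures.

hartree: E_h = m_e e⁴/(4πε₀ℏ)² = 4.354 × 10^-18 J
Planck energy: E_P = √(ℏc⁵/G) = 1.957 × 10^9 J
284 × 4.354 × 10^-18 / 1.957 × 10^9 = 6.320 × 10^-25

6.320 × 10^-25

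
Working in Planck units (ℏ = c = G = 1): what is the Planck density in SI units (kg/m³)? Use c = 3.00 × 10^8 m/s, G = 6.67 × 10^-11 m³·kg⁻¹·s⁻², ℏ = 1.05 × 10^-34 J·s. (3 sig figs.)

Dimensional analysis gives ρ_P = c⁵/(ℏG²).
  = 2.43 × 10^42 / 4.67 × 10^-55
  = 5.20 × 10^96 kg/m³

5.20 × 10^96 kg/m³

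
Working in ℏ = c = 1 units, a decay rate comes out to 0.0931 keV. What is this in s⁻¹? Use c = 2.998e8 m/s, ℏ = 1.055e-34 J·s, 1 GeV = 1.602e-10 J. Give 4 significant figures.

A rate is [E]/ℏ; divide by ℏ.
1 GeV → 1/ℏ × (1 GeV in J) = 1.518e24 s⁻¹.
Convert the energy scale: 0.0931 keV = 9.31e-8 GeV.
Result: 9.31e-8 × 1.518e24 = 1.414e17 s⁻¹.

1.414e17 s⁻¹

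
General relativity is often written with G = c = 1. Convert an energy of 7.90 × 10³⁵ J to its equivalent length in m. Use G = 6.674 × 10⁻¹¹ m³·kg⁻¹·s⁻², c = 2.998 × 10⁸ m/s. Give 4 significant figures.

6.527 × 10⁻⁹ m

Energy → length via G/c⁴.
7.90 × 10³⁵ J × (G/c⁴) = 6.527 × 10⁻⁹ m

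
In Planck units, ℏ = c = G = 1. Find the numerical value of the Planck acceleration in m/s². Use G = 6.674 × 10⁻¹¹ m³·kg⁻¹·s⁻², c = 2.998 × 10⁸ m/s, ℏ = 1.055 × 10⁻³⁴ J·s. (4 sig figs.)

5.560 × 10⁵¹ m/s²

From ℏ = c = G = 1 the acceleration scale is a_P = √(c⁷/(ℏG)).
  = √(3.092 × 10¹⁰³)
  = 5.560 × 10⁵¹ m/s²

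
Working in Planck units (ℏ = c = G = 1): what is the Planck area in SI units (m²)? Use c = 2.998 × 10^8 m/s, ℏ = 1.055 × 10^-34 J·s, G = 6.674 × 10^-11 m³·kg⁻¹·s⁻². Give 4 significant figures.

Dimensional analysis gives A_P = ℏG/c³.
  = 7.041 × 10^-45 / 2.695 × 10^25
  = 2.613 × 10^-70 m²

2.613 × 10^-70 m²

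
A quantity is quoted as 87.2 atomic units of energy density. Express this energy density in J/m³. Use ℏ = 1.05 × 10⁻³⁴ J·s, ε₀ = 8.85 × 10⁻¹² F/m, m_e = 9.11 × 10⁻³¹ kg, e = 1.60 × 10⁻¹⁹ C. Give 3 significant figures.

One atomic unit of energy density: u_au = E_h/a₀³ = m_e⁴e¹⁰/((4πε₀)⁵ℏ⁸) = 3.01 × 10¹³ J/m³.
87.2 × 3.01 × 10¹³ J/m³ = 2.63 × 10¹⁵ J/m³

2.63 × 10¹⁵ J/m³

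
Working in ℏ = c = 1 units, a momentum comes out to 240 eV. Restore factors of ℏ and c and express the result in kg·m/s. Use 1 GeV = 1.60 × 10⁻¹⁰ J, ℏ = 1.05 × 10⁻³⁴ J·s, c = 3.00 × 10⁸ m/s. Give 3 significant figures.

Momentum is [E]/c; divide by c.
1 GeV → 1/c × (1 GeV in J) = 5.33 × 10⁻¹⁹ kg·m/s.
Convert the energy scale: 240 eV = 2.40 × 10⁻⁷ GeV.
Result: 2.40 × 10⁻⁷ × 5.33 × 10⁻¹⁹ = 1.28 × 10⁻²⁵ kg·m/s.

1.28 × 10⁻²⁵ kg·m/s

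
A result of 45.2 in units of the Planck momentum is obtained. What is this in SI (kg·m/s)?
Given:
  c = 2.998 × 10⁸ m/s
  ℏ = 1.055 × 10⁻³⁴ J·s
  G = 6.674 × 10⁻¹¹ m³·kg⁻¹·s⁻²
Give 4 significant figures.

One Planck momentum: p_P = √(ℏc³/G) = 6.527 kg·m/s.
45.2 × 6.527 kg·m/s = 295 kg·m/s

295 kg·m/s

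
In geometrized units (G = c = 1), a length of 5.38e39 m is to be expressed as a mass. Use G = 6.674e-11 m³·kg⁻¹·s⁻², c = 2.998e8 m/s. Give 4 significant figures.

Length → mass via c²/G.
5.38e39 m × (c²/G) = 7.245e66 kg

7.245e66 kg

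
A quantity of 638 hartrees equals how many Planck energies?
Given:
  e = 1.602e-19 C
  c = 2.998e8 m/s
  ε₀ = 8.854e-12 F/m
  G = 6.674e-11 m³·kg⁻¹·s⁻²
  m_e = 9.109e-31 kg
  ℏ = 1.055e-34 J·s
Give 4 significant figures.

1.420e-24

hartree: E_h = m_e e⁴/(4πε₀ℏ)² = 4.354e-18 J
Planck energy: E_P = √(ℏc⁵/G) = 1.957e9 J
638 × 4.354e-18 / 1.957e9 = 1.420e-24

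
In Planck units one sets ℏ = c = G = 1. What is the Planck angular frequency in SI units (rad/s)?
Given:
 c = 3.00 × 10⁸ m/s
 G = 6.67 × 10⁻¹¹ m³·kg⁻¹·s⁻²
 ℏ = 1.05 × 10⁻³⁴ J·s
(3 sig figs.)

1.86 × 10⁴³ rad/s

ω_P = √(c⁵/(ℏG))
  = √(3.47 × 10⁸⁶)
  = 1.86 × 10⁴³ rad/s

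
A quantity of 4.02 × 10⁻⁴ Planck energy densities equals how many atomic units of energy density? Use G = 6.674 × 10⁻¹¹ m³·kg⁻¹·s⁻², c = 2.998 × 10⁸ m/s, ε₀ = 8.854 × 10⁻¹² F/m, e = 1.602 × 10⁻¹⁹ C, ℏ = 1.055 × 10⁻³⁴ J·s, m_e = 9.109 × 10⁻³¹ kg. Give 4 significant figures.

6.357 × 10⁹⁶

Planck energy density: u_P = c⁷/(ℏG²) = 4.632 × 10¹¹³ J/m³
atomic unit of energy density: u_au = E_h/a₀³ = m_e⁴e¹⁰/((4πε₀)⁵ℏ⁸) = 2.929 × 10¹³ J/m³
4.02 × 10⁻⁴ × 4.632 × 10¹¹³ / 2.929 × 10¹³ = 6.357 × 10⁹⁶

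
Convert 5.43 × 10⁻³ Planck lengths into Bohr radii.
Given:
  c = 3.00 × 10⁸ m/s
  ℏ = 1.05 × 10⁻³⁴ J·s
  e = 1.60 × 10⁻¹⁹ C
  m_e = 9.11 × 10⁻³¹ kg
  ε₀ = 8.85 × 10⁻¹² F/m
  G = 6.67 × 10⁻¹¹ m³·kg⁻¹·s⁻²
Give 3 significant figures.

Planck length: ℓ_P = √(ℏG/c³) = 1.61 × 10⁻³⁵ m
Bohr radius: a₀ = 4πε₀ℏ²/(m_e e²) = 5.26 × 10⁻¹¹ m
5.43 × 10⁻³ × 1.61 × 10⁻³⁵ / 5.26 × 10⁻¹¹ = 1.66 × 10⁻²⁷

1.66 × 10⁻²⁷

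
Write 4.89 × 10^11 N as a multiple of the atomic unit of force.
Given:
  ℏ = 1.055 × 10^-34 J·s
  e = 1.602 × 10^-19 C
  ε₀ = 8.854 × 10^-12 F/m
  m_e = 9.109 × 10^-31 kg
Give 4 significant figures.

5.949 × 10^18

atomic unit of force: F_au = E_h/a₀ = m_e²e⁶/((4πε₀)³ℏ⁴) = 8.220 × 10^-8 N.
4.89 × 10^11 / 8.220 × 10^-8 = 5.949 × 10^18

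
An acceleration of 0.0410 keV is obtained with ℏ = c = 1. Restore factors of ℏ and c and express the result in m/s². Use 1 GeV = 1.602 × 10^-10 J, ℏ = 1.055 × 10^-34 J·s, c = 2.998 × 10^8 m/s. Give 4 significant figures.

1.866 × 10^25 m/s²

Acceleration is [L]/[T]² = c·[E]/ℏ.
1 GeV → c/ℏ × (1 GeV in J) = 4.552 × 10^32 m/s².
Convert the energy scale: 0.0410 keV = 4.10 × 10^-8 GeV.
Result: 4.10 × 10^-8 × 4.552 × 10^32 = 1.866 × 10^25 m/s².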